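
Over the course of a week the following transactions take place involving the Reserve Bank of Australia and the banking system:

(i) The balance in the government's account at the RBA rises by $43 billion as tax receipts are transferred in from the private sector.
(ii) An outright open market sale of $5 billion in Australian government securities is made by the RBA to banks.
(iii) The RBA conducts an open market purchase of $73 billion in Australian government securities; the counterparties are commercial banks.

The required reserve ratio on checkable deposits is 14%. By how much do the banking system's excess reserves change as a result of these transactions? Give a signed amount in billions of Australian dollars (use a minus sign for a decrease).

Government account inflow $43 billion: reserves −$43B, deposits −$43B.
OMO sale (to banks) $5 billion: reserves −$5B, deposits 0.
OMO purchase (from banks) $73 billion: reserves +$73B, deposits 0.
Totals: Δreserves = +$25B, Δdeposits = −$43B.
Δrequired reserves = 14% × −$43B = −$6.02B.
Δexcess reserves = Δreserves − Δrequired = +$25B − (−$6.02B) = +$31.02 billion.

+$31.02 billion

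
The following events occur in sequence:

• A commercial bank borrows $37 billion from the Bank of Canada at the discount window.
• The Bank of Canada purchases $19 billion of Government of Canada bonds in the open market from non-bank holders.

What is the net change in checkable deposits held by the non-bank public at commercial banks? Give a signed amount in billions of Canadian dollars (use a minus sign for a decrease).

Discount-window loan $37 billion: the counterparty is a bank, so public deposits are unchanged → 0.
Asset purchase (from non-banks) $19 billion: non-bank counterparties' bank balances rise → +$19B.
Net: 0 + 19 = +$19 billion.

+$19 billion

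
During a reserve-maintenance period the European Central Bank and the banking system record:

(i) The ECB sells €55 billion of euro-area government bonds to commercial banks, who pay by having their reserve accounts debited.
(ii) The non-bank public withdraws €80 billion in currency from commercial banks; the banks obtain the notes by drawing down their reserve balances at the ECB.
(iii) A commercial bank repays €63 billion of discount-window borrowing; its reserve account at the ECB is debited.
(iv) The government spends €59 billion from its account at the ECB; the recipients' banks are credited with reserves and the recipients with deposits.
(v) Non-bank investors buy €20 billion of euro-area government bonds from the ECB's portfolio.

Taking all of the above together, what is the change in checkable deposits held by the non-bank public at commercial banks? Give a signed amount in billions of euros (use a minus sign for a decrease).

-€41 billion

OMO sale (to banks) €55 billion: the counterparty is a bank, so public deposits are unchanged → 0.
Currency withdrawal €80 billion: non-bank counterparties' bank balances fall → −€80B.
Discount-window repayment €63 billion: the counterparty is a bank, so public deposits are unchanged → 0.
Government spending €59 billion: non-bank counterparties' bank balances rise → +€59B.
Asset sale (to non-banks) €20 billion: non-bank counterparties' bank balances fall → −€20B.
Net: 0 − 80 + 0 + 59 − 20 = -€41 billion.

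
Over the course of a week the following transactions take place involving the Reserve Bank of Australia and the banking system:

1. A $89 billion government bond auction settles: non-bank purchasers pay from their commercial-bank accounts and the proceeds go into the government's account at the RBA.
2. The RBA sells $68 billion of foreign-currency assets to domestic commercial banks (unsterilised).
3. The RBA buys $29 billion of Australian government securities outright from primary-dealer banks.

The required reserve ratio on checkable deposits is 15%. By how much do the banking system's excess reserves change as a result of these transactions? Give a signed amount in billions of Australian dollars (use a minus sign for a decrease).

Government account inflow $89 billion: reserves −$89B, deposits −$89B.
FX sale $68 billion: reserves −$68B, deposits 0.
OMO purchase (from banks) $29 billion: reserves +$29B, deposits 0.
Totals: Δreserves = −$128B, Δdeposits = −$89B.
Δrequired reserves = 15% × −$89B = −$13.35B.
Δexcess reserves = Δreserves − Δrequired = −$128B − (−$13.35B) = -$114.65 billion.

-$114.65 billion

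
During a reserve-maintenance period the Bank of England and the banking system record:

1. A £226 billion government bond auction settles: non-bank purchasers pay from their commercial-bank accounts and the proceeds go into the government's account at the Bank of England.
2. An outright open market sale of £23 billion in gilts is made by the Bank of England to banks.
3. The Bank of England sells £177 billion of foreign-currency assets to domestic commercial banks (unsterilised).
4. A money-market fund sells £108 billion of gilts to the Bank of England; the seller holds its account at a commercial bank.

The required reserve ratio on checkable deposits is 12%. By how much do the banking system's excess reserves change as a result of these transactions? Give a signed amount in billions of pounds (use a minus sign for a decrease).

Government account inflow £226 billion: reserves −£226B, deposits −£226B.
OMO sale (to banks) £23 billion: reserves −£23B, deposits 0.
FX sale £177 billion: reserves −£177B, deposits 0.
Asset purchase (from non-banks) £108 billion: reserves +£108B, deposits +£108B.
Totals: Δreserves = −£318B, Δdeposits = −£118B.
Δrequired reserves = 12% × −£118B = −£14.16B.
Δexcess reserves = Δreserves − Δrequired = −£318B − (−£14.16B) = -£303.84 billion.

-£303.84 billion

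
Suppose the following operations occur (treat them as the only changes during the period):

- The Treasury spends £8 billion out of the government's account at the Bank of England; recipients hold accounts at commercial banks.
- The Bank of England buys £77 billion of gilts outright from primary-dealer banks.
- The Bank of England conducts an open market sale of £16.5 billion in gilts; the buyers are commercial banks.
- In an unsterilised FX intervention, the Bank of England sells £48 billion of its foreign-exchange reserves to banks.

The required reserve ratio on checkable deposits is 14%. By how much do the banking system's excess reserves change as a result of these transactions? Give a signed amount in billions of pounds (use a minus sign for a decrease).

+£19.38 billion

Government spending £8 billion: reserves +£8B, deposits +£8B.
OMO purchase (from banks) £77 billion: reserves +£77B, deposits 0.
OMO sale (to banks) £16.5 billion: reserves −£16.5B, deposits 0.
FX sale £48 billion: reserves −£48B, deposits 0.
Totals: Δreserves = +£20.5B, Δdeposits = +£8B.
Δrequired reserves = 14% × +£8B = +£1.12B.
Δexcess reserves = Δreserves − Δrequired = +£20.5B − (+£1.12B) = +£19.38 billion.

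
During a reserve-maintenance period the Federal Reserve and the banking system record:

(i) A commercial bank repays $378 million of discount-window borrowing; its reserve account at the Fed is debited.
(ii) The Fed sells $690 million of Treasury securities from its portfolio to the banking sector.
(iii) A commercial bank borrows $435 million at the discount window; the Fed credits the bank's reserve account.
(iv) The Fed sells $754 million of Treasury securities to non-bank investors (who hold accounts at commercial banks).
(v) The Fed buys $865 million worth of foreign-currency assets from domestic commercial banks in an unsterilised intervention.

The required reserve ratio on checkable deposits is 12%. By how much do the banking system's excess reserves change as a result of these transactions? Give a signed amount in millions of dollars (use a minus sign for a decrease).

Discount-window repayment $378 million: reserves −$378M, deposits 0.
OMO sale (to banks) $690 million: reserves −$690M, deposits 0.
Discount-window loan $435 million: reserves +$435M, deposits 0.
Asset sale (to non-banks) $754 million: reserves −$754M, deposits −$754M.
FX purchase $865 million: reserves +$865M, deposits 0.
Totals: Δreserves = −$522M, Δdeposits = −$754M.
Δrequired reserves = 12% × −$754M = −$90.48M.
Δexcess reserves = Δreserves − Δrequired = −$522M − (−$90.48M) = -$431.52 million.

-$431.52 million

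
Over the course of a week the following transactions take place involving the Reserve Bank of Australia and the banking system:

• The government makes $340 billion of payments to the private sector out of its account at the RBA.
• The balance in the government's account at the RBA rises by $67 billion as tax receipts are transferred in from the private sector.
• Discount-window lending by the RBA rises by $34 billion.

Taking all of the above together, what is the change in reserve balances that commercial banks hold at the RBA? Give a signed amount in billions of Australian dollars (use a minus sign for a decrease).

+$307 billion

Government spending $340 billion: government payments flow into bank reserve accounts → +$340B.
Government account inflow $67 billion: funds move from bank reserves into the government account → −$67B.
Discount-window loan $34 billion: the loan is credited to the bank's reserve account → +$34B.
Net: 340 − 67 + 34 = +$307 billion.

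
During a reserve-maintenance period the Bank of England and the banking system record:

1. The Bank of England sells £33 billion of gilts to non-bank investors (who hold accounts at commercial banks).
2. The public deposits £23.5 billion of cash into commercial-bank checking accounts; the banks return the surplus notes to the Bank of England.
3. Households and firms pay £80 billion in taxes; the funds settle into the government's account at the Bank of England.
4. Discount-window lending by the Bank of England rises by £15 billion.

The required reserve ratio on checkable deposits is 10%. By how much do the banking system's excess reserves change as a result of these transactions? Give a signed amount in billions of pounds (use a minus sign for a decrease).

-£65.55 billion

Asset sale (to non-banks) £33 billion: reserves −£33B, deposits −£33B.
Currency deposit £23.5 billion: reserves +£23.5B, deposits +£23.5B.
Government account inflow £80 billion: reserves −£80B, deposits −£80B.
Discount-window loan £15 billion: reserves +£15B, deposits 0.
Totals: Δreserves = −£74.5B, Δdeposits = −£89.5B.
Δrequired reserves = 10% × −£89.5B = −£8.95B.
Δexcess reserves = Δreserves − Δrequired = −£74.5B − (−£8.95B) = -£65.55 billion.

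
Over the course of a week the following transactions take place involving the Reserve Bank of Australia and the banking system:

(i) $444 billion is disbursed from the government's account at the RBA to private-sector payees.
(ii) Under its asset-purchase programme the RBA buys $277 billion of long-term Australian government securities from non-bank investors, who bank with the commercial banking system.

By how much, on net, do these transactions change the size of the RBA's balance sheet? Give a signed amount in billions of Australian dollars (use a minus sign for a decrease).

+$277 billion

Government spending $444 billion: only the composition of liabilities changes → 0.
Asset purchase (from non-banks) $277 billion: an RBA asset is acquired → +$277B.
Net: 0 + 277 = +$277 billion.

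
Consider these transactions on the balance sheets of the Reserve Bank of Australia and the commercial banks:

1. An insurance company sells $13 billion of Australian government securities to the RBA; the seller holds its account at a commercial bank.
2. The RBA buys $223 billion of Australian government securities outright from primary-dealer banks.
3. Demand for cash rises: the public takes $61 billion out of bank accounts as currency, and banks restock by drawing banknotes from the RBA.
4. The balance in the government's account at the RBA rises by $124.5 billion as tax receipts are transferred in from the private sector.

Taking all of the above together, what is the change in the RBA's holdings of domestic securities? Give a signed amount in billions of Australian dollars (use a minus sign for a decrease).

+$236 billion

Asset purchase (from non-banks) $13 billion: securities added to the RBA's portfolio → +$13B.
OMO purchase (from banks) $223 billion: securities added to the RBA's portfolio → +$223B.
Currency withdrawal $61 billion: the RBA's securities portfolio is untouched → 0.
Government account inflow $124.5 billion: the RBA's securities portfolio is untouched → 0.
Net: 13 + 223 + 0 + 0 = +$236 billion.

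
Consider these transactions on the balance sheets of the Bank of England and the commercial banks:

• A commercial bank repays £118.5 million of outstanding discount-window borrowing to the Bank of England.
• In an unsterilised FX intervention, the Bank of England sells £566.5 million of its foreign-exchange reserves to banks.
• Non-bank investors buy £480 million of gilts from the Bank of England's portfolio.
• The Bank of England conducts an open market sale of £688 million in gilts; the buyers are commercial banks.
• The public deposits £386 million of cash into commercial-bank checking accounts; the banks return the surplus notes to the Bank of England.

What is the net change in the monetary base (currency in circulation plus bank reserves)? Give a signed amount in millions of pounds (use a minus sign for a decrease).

Discount-window repayment £118.5 million: Bank of England balance sheet contracts → −£118.5M.
FX sale £566.5 million: Bank of England balance sheet contracts → −£566.5M.
Asset sale (to non-banks) £480 million: Bank of England balance sheet contracts → −£480M.
OMO sale (to banks) £688 million: Bank of England balance sheet contracts → −£688M.
Currency deposit £386 million: just a shift between currency and reserves — both are base money → 0.
Net: −118.5 − 566.5 − 480 − 688 + 0 = -£1853 million.

-£1853 million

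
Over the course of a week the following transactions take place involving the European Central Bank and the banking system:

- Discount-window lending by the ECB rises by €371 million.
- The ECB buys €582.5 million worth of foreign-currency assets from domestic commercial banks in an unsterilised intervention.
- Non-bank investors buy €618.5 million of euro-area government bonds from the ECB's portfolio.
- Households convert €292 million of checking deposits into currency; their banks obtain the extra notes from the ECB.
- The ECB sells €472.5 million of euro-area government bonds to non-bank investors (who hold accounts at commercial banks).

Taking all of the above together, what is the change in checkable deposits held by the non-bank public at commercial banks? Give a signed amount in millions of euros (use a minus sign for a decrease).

-€1383 million

Discount-window loan €371 million: the counterparty is a bank, so public deposits are unchanged → 0.
FX purchase €582.5 million: the counterparty is a bank, so public deposits are unchanged → 0.
Asset sale (to non-banks) €618.5 million: non-bank counterparties' bank balances fall → −€618.5M.
Currency withdrawal €292 million: non-bank counterparties' bank balances fall → −€292M.
Asset sale (to non-banks) €472.5 million: non-bank counterparties' bank balances fall → −€472.5M.
Net: 0 + 0 − 618.5 − 292 − 472.5 = -€1383 million.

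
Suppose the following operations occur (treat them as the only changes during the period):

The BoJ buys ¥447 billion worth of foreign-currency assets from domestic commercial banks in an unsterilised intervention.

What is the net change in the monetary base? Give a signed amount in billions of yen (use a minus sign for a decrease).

BoJ balance sheet:
  Assets:      Foreign assets +¥447B
  Liabilities: Bank reserves +¥447B
Monetary base = currency + reserves: 0 + (+¥447B) = +¥447 billion.

+¥447 billion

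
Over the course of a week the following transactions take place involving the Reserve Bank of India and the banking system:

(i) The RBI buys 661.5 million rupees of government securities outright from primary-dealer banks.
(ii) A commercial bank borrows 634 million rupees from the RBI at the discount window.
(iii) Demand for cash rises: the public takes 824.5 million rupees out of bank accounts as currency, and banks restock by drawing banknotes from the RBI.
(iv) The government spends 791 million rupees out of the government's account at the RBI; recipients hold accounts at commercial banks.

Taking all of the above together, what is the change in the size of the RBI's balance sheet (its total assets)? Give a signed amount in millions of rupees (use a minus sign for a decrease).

OMO purchase (from banks) 661.5 million rupees: an RBI asset is acquired → +661.5M.
Discount-window loan 634 million rupees: an RBI asset is acquired → +634M.
Currency withdrawal 824.5 million rupees: only the composition of liabilities changes → 0.
Government spending 791 million rupees: only the composition of liabilities changes → 0.
Net: 661.5 + 634 + 0 + 0 = +1295.5 million.

+1295.5 million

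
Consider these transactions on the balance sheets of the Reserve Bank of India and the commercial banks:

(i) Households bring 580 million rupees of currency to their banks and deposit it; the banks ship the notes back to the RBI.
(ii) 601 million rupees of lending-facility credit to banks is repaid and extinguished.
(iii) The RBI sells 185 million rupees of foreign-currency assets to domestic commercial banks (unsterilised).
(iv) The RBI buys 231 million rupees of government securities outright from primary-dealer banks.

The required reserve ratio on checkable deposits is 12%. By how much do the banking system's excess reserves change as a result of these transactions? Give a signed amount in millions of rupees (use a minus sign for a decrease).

Currency deposit 580 million rupees: reserves +580M, deposits +580M.
Discount-window repayment 601 million rupees: reserves −601M, deposits 0.
FX sale 185 million rupees: reserves −185M, deposits 0.
OMO purchase (from banks) 231 million rupees: reserves +231M, deposits 0.
Totals: Δreserves = +25M, Δdeposits = +580M.
Δrequired reserves = 12% × +580M = +69.6M.
Δexcess reserves = Δreserves − Δrequired = +25M − (+69.6M) = -44.6 million.

-44.6 million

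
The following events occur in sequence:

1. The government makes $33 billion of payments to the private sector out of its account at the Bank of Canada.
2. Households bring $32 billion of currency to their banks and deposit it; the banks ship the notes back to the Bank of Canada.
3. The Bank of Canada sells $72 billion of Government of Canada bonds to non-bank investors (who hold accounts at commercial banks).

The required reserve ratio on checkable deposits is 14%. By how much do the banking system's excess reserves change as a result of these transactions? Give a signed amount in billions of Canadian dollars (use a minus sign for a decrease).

Government spending $33 billion: reserves +$33B, deposits +$33B.
Currency deposit $32 billion: reserves +$32B, deposits +$32B.
Asset sale (to non-banks) $72 billion: reserves −$72B, deposits −$72B.
Totals: Δreserves = −$7B, Δdeposits = −$7B.
Δrequired reserves = 14% × −$7B = −$0.98B.
Δexcess reserves = Δreserves − Δrequired = −$7B − (−$0.98B) = -$6.02 billion.

-$6.02 billion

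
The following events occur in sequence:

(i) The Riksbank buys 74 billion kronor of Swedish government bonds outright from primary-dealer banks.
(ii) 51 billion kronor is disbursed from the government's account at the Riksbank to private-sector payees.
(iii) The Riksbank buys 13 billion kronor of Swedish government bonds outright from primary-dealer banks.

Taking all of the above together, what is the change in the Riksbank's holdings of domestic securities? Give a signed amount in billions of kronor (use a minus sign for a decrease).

+87 billion

OMO purchase (from banks) 74 billion kronor: securities added to the Riksbank's portfolio → +74B.
Government spending 51 billion kronor: the Riksbank's securities portfolio is untouched → 0.
OMO purchase (from banks) 13 billion kronor: securities added to the Riksbank's portfolio → +13B.
Net: 74 + 0 + 13 = +87 billion.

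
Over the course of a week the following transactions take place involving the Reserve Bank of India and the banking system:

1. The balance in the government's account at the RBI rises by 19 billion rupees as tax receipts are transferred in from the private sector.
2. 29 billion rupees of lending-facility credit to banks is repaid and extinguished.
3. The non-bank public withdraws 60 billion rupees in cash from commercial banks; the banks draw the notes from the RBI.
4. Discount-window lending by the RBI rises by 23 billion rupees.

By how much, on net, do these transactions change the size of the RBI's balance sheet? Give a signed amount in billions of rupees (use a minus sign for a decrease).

-6 billion

Government account inflow 19 billion rupees: only the composition of liabilities changes → 0.
Discount-window repayment 29 billion rupees: an RBI asset is shed → −29B.
Currency withdrawal 60 billion rupees: only the composition of liabilities changes → 0.
Discount-window loan 23 billion rupees: an RBI asset is acquired → +23B.
Net: 0 − 29 + 0 + 23 = -6 billion.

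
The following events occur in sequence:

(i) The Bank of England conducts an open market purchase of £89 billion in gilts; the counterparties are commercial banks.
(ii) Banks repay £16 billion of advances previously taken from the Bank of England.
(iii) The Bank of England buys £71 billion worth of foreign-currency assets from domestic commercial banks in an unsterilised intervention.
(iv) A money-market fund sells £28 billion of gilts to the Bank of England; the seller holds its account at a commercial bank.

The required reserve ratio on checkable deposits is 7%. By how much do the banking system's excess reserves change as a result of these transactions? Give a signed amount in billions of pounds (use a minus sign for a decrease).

+£170.04 billion

OMO purchase (from banks) £89 billion: reserves +£89B, deposits 0.
Discount-window repayment £16 billion: reserves −£16B, deposits 0.
FX purchase £71 billion: reserves +£71B, deposits 0.
Asset purchase (from non-banks) £28 billion: reserves +£28B, deposits +£28B.
Totals: Δreserves = +£172B, Δdeposits = +£28B.
Δrequired reserves = 7% × +£28B = +£1.96B.
Δexcess reserves = Δreserves − Δrequired = +£172B − (+£1.96B) = +£170.04 billion.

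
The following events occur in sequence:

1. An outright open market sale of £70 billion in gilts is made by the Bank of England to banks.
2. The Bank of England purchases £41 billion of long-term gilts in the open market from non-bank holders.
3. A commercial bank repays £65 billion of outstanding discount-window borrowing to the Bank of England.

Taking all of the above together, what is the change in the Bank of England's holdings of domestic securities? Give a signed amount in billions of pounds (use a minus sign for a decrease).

Bank of England balance sheet:
  Assets:      Securities −£29B, Loans to banks −£65B
  Liabilities: Bank reserves −£94B
So the change in the Bank of England's holdings of domestic securities is -£29 billion.

-£29 billion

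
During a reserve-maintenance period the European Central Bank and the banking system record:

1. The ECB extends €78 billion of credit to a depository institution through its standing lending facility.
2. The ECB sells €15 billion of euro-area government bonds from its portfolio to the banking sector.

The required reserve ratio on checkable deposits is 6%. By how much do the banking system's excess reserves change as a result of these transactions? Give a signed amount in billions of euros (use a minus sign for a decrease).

Discount-window loan €78 billion: reserves +€78B, deposits 0.
OMO sale (to banks) €15 billion: reserves −€15B, deposits 0.
Totals: Δreserves = +€63B, Δdeposits = 0.
Δrequired reserves = 6% × 0 = 0.
Δexcess reserves = Δreserves − Δrequired = +€63B − (0) = +€63 billion.

+€63 billion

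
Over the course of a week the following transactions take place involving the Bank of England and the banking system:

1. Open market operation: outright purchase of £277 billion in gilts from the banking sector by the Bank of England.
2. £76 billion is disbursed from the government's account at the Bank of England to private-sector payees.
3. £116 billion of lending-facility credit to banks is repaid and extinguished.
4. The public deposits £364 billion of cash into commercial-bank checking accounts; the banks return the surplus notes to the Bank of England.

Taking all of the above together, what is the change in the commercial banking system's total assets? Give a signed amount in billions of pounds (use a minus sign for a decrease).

+£324 billion

Bank of England balance sheet:
  Assets:      Securities +£277B, Loans to banks −£116B
  Liabilities: Bank reserves +£601B, Currency in circulation −£364B, Government deposits −£76B
Commercial banking system:
  Assets:      Reserves at CB +£601B, Securities −£277B
  Liabilities: Checkable deposits +£440B, Borrowings from CB −£116B
Change in total bank assets = +£324 billion.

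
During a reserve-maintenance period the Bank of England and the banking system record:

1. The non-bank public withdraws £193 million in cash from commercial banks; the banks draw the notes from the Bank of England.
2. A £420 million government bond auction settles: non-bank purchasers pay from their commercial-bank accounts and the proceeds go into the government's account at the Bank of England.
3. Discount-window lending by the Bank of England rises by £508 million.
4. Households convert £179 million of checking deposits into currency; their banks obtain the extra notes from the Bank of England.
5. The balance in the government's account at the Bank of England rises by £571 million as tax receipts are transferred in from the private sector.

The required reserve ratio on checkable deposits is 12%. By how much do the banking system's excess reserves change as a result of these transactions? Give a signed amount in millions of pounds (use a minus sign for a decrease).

Currency withdrawal £193 million: reserves −£193M, deposits −£193M.
Government account inflow £420 million: reserves −£420M, deposits −£420M.
Discount-window loan £508 million: reserves +£508M, deposits 0.
Currency withdrawal £179 million: reserves −£179M, deposits −£179M.
Government account inflow £571 million: reserves −£571M, deposits −£571M.
Totals: Δreserves = −£855M, Δdeposits = −£1363M.
Δrequired reserves = 12% × −£1363M = −£163.56M.
Δexcess reserves = Δreserves − Δrequired = −£855M − (−£163.56M) = -£691.44 million.

-£691.44 million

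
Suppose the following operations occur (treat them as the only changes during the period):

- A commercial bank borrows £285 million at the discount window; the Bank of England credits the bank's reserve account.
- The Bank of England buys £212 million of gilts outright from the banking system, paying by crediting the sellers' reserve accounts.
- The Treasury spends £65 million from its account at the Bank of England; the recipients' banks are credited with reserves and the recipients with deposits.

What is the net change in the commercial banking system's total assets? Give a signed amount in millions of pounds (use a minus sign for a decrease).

+£350 million

Bank of England balance sheet:
  Assets:      Securities +£212M, Loans to banks +£285M
  Liabilities: Bank reserves +£562M, Government deposits −£65M
Commercial banking system:
  Assets:      Reserves at CB +£562M, Securities −£212M
  Liabilities: Checkable deposits +£65M, Borrowings from CB +£285M
Change in total bank assets = +£350 million.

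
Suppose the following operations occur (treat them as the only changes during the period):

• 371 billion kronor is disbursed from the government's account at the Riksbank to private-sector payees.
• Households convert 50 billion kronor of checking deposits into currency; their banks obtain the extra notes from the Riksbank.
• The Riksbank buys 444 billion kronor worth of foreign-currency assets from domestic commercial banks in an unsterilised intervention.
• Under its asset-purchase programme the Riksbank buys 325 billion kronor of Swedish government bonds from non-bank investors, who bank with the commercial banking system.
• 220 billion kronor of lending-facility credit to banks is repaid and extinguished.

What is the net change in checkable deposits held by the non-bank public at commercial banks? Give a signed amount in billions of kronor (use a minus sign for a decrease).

+646 billion

Riksbank balance sheet:
  Assets:      Securities +325B, Loans to banks −220B, Foreign assets +444B
  Liabilities: Bank reserves +870B, Currency in circulation +50B, Government deposits −371B
Commercial banking system:
  Assets:      Reserves at CB +870B, Foreign assets −444B
  Liabilities: Checkable deposits +646B, Borrowings from CB −220B
So the change in checkable deposits held by the non-bank public at commercial banks is +646 billion.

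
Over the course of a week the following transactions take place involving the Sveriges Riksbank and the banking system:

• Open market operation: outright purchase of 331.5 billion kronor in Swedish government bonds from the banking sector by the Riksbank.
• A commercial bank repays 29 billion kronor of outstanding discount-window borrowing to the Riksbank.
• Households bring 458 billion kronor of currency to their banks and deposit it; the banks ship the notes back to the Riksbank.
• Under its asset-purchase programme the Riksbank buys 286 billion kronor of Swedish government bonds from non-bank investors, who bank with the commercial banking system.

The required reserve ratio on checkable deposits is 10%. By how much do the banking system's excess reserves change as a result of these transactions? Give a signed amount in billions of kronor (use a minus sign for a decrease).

+972.1 billion

OMO purchase (from banks) 331.5 billion kronor: reserves +331.5B, deposits 0.
Discount-window repayment 29 billion kronor: reserves −29B, deposits 0.
Currency deposit 458 billion kronor: reserves +458B, deposits +458B.
Asset purchase (from non-banks) 286 billion kronor: reserves +286B, deposits +286B.
Totals: Δreserves = +1046.5B, Δdeposits = +744B.
Δrequired reserves = 10% × +744B = +74.4B.
Δexcess reserves = Δreserves − Δrequired = +1046.5B − (+74.4B) = +972.1 billion.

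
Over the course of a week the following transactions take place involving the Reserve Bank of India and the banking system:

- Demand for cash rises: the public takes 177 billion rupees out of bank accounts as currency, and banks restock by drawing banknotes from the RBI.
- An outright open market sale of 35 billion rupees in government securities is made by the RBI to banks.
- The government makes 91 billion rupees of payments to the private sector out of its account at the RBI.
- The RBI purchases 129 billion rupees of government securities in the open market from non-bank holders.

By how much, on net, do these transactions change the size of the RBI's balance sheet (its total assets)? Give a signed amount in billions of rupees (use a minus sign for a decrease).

+94 billion

Currency withdrawal 177 billion rupees: only the composition of liabilities changes → 0.
OMO sale (to banks) 35 billion rupees: an RBI asset is shed → −35B.
Government spending 91 billion rupees: only the composition of liabilities changes → 0.
Asset purchase (from non-banks) 129 billion rupees: an RBI asset is acquired → +129B.
Net: 0 − 35 + 0 + 129 = +94 billion.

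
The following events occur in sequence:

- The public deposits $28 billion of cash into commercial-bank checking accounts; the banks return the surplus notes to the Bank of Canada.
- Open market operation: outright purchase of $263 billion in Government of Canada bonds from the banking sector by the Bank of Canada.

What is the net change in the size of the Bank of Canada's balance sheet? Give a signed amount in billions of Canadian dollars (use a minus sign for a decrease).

Bank of Canada balance sheet:
  Assets:      Securities +$263B
  Liabilities: Bank reserves +$291B, Currency in circulation −$28B
Change in total Bank of Canada assets = +$263 billion.

+$263 billion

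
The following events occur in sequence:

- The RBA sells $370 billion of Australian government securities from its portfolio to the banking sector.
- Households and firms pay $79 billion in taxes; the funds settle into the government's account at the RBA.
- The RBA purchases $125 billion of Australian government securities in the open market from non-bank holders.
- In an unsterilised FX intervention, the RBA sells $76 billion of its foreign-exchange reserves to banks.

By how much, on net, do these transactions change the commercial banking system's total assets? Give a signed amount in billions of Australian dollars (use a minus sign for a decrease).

+$46 billion

OMO sale (to banks) $370 billion: just an asset swap on bank balance sheets → 0.
Government account inflow $79 billion: bank balance sheets shrink → −$79B.
Asset purchase (from non-banks) $125 billion: bank balance sheets expand → +$125B.
FX sale $76 billion: just an asset swap on bank balance sheets → 0.
Net: 0 − 79 + 125 + 0 = +$46 billion.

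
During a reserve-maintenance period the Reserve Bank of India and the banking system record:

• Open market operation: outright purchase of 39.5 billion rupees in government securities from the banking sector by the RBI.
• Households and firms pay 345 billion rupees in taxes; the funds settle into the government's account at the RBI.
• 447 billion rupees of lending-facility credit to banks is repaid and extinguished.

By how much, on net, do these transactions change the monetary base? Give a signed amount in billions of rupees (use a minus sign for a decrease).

-752.5 billion

RBI balance sheet:
  Assets:      Securities +39.5B, Loans to banks −447B
  Liabilities: Bank reserves −752.5B, Government deposits +345B
Commercial banking system:
  Assets:      Reserves at CB −752.5B, Securities −39.5B
  Liabilities: Checkable deposits −345B, Borrowings from CB −447B
Monetary base = currency + reserves: 0 + (−752.5B) = -752.5 billion.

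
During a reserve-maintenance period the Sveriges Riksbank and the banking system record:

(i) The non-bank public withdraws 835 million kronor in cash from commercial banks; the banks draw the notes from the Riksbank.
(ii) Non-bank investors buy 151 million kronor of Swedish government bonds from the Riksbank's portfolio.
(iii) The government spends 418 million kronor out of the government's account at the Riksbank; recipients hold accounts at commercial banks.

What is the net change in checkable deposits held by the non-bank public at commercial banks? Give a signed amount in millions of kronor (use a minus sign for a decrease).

Riksbank balance sheet:
  Assets:      Securities −151M
  Liabilities: Bank reserves −568M, Currency in circulation +835M, Government deposits −418M
Commercial banking system:
  Assets:      Reserves at CB −568M
  Liabilities: Checkable deposits −568M
So the change in checkable deposits held by the non-bank public at commercial banks is -568 million.

-568 million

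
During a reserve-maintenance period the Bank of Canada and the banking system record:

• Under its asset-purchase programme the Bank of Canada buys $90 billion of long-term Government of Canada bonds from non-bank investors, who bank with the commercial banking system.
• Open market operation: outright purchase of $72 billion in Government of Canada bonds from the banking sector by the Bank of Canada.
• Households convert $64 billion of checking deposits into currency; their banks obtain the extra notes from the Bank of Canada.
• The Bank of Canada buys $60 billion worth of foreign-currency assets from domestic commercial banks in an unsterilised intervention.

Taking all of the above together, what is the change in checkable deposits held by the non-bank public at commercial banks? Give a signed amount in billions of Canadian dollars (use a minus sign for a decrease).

+$26 billion

Bank of Canada balance sheet:
  Assets:      Securities +$162B, Foreign assets +$60B
  Liabilities: Bank reserves +$158B, Currency in circulation +$64B
Commercial banking system:
  Assets:      Reserves at CB +$158B, Securities −$72B, Foreign assets −$60B
  Liabilities: Checkable deposits +$26B
So the change in checkable deposits held by the non-bank public at commercial banks is +$26 billion.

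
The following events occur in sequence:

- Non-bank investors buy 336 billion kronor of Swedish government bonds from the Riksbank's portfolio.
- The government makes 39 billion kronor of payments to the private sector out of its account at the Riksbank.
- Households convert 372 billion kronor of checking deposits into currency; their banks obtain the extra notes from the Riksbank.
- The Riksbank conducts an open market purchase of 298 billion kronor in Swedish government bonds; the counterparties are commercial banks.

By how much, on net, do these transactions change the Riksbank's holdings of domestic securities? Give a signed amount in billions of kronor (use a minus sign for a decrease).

-38 billion

Asset sale (to non-banks) 336 billion kronor: securities removed from the Riksbank's portfolio → −336B.
Government spending 39 billion kronor: the Riksbank's securities portfolio is untouched → 0.
Currency withdrawal 372 billion kronor: the Riksbank's securities portfolio is untouched → 0.
OMO purchase (from banks) 298 billion kronor: securities added to the Riksbank's portfolio → +298B.
Net: −336 + 0 + 0 + 298 = -38 billion.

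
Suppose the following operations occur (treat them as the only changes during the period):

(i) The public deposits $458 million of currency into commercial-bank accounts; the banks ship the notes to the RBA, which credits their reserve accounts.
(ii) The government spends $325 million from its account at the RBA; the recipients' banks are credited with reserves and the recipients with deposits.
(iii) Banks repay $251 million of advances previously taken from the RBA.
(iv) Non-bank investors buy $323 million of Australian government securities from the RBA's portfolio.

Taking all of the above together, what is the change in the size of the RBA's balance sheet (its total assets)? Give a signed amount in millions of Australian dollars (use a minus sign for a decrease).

-$574 million

RBA balance sheet:
  Assets:      Securities −$323M, Loans to banks −$251M
  Liabilities: Bank reserves +$209M, Currency in circulation −$458M, Government deposits −$325M
Change in total RBA assets = -$574 million.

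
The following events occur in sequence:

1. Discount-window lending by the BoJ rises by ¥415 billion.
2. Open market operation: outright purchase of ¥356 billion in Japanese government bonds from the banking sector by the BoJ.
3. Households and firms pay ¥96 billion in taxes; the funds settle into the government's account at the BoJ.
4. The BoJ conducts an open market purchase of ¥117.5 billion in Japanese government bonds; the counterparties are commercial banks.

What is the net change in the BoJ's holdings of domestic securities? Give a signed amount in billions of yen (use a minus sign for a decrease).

+¥473.5 billion

Discount-window loan ¥415 billion: the BoJ's securities portfolio is untouched → 0.
OMO purchase (from banks) ¥356 billion: securities added to the BoJ's portfolio → +¥356B.
Government account inflow ¥96 billion: the BoJ's securities portfolio is untouched → 0.
OMO purchase (from banks) ¥117.5 billion: securities added to the BoJ's portfolio → +¥117.5B.
Net: 0 + 356 + 0 + 117.5 = +¥473.5 billion.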